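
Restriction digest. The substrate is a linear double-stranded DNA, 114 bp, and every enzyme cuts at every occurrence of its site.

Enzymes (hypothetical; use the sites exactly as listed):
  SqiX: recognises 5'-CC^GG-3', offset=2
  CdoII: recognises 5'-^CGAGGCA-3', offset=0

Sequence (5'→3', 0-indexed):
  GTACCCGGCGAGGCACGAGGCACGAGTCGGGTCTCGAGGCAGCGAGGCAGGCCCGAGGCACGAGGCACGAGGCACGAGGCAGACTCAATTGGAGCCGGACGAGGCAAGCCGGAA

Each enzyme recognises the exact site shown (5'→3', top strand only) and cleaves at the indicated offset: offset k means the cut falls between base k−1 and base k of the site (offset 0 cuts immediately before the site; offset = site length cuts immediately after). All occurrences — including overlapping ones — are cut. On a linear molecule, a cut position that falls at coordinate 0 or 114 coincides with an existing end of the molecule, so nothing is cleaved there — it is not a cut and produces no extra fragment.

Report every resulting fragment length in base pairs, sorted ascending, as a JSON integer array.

Per-enzyme occurrences:
  SqiX CCGG/2: at [4, 94, 108] ⇒ [6, 96, 110]
  CdoII CGAGGCA/0: at [8, 15, 34, 42, 53, 60, 67, 74, 99] ⇒ [8, 15, 34, 42, 53, 60, 67, 74, 99]

Pooled cuts: [6, 8, 15, 34, 42, 53, 60, 67, 74, 96, 99, 110]

Fragments:
  [0,6): 6 bp
  [6,8): 2 bp
  [8,15): 7 bp
  [15,34): 19 bp
  [34,42): 8 bp
  [42,53): 11 bp
  [53,60): 7 bp
  [60,67): 7 bp
  [67,74): 7 bp
  [74,96): 22 bp
  [96,99): 3 bp
  [99,110): 11 bp
  [110,114): 4 bp

[2,3,4,6,7,7,7,7,8,11,11,19,22]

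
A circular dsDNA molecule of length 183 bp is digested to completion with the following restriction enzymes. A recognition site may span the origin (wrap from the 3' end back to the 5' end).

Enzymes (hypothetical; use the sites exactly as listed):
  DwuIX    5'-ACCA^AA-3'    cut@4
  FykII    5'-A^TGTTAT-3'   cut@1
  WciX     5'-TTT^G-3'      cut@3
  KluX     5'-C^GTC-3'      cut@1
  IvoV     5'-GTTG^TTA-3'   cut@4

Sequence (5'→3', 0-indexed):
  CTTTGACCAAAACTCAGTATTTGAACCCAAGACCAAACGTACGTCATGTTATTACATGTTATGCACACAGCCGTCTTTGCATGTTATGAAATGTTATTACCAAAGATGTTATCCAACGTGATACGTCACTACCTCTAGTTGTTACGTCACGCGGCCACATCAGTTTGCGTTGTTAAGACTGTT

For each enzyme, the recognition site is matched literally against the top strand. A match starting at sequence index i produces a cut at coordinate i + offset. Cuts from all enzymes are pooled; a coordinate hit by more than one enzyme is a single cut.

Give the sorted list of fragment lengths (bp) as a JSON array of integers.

Site scan:
  DwuIX (ACCAAA, off=4): starts [5, 31, 98] → cuts [9, 35, 102]
  FykII (ATGTTAT, off=1): starts [45, 55, 80, 90, 105] → cuts [46, 56, 81, 91, 106]
  WciX (TTTG, off=3): starts [1, 19, 75, 163] → cuts [4, 22, 78, 166]
  KluX (CGTC, off=1): starts [41, 71, 123, 144] → cuts [42, 72, 124, 145]
  IvoV (GTTGTTA, off=4): starts [137, 168] → cuts [141, 172]

All cut coordinates (distinct, sorted): [4, 9, 22, 35, 42, 46, 56, 72, 78, 81, 91, 102, 106, 124, 141, 145, 166, 172]

Fragments:
  4→9: 5 bp
  9→22: 13 bp
  22→35: 13 bp
  35→42: 7 bp
  42→46: 4 bp
  46→56: 10 bp
  56→72: 16 bp
  72→78: 6 bp
  78→81: 3 bp
  81→91: 10 bp
  91→102: 11 bp
  102→106: 4 bp
  106→124: 18 bp
  124→141: 17 bp
  141→145: 4 bp
  145→166: 21 bp
  166→172: 6 bp
  172→4 (wrap): 183-172+4 = 15 bp

[3,4,4,4,5,6,6,7,10,10,11,13,13,15,16,17,18,21]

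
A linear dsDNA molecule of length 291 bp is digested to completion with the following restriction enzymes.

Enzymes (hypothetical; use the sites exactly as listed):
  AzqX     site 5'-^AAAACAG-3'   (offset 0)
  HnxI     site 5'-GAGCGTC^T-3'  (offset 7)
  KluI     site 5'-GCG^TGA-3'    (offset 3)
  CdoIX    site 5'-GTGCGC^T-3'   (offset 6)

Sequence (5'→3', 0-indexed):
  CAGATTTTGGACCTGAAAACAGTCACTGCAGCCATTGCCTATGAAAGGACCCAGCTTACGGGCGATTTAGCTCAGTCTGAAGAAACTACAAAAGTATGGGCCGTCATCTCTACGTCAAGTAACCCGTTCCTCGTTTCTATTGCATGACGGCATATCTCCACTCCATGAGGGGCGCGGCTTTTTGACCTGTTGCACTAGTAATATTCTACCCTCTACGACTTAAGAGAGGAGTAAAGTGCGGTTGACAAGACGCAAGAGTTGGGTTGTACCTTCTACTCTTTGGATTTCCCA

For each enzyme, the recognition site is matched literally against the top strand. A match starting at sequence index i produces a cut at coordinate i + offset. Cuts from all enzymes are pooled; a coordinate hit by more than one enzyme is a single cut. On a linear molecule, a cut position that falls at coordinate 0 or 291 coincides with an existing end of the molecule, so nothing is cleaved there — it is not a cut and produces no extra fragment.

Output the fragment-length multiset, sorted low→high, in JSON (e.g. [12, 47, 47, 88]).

[15,276]

Site scan:
  AzqX AAAACAG/0: at [15] ⇒ [15]
  HnxI (GAGCGTCT, off=7): no sites
  KluI (GCGTGA, off=3): no sites
  CdoIX (GTGCGCT, off=6): no sites

All cut coordinates (distinct, sorted): [15]

Fragment lengths:
  [0,15): 15 bp
  [15,291): 276 bp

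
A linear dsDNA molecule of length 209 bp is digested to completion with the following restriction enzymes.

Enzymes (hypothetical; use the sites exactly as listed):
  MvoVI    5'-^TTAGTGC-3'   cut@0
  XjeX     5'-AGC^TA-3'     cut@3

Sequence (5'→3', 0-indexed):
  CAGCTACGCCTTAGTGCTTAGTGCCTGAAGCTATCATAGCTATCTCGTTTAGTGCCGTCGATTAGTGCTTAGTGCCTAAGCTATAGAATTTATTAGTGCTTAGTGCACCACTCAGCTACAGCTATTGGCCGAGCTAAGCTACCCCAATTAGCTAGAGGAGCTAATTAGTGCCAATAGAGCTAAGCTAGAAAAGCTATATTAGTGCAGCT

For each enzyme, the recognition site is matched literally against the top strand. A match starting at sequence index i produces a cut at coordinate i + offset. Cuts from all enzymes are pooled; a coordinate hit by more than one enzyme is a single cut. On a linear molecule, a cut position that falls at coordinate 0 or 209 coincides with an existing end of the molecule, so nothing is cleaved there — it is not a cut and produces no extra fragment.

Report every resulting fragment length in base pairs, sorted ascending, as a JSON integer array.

[3,4,4,5,5,6,6,7,7,7,8,9,9,9,11,11,12,13,13,13,14,16,17]

Per-enzyme occurrences:
  MvoVI (TTAGTGC, off=0): starts [10, 17, 48, 61, 68, 92, 99, 164, 198] → cuts [10, 17, 48, 61, 68, 92, 99, 164, 198]
  XjeX (AGCTA, off=3): starts [1, 28, 37, 78, 113, 119, 131, 136, 149, 158, 177, 182, 191] → cuts [4, 31, 40, 81, 116, 122, 134, 139, 152, 161, 180, 185, 194]

Pooled cuts: [4, 10, 17, 31, 40, 48, 61, 68, 81, 92, 99, 116, 122, 134, 139, 152, 161, 164, 180, 185, 194, 198]

Fragments:
  [0,4): 4 bp
  [4,10): 6 bp
  [10,17): 7 bp
  [17,31): 14 bp
  [31,40): 9 bp
  [40,48): 8 bp
  [48,61): 13 bp
  [61,68): 7 bp
  [68,81): 13 bp
  [81,92): 11 bp
  [92,99): 7 bp
  [99,116): 17 bp
  [116,122): 6 bp
  [122,134): 12 bp
  [134,139): 5 bp
  [139,152): 13 bp
  [152,161): 9 bp
  [161,164): 3 bp
  [164,180): 16 bp
  [180,185): 5 bp
  [185,194): 9 bp
  [194,198): 4 bp
  [198,209): 11 bp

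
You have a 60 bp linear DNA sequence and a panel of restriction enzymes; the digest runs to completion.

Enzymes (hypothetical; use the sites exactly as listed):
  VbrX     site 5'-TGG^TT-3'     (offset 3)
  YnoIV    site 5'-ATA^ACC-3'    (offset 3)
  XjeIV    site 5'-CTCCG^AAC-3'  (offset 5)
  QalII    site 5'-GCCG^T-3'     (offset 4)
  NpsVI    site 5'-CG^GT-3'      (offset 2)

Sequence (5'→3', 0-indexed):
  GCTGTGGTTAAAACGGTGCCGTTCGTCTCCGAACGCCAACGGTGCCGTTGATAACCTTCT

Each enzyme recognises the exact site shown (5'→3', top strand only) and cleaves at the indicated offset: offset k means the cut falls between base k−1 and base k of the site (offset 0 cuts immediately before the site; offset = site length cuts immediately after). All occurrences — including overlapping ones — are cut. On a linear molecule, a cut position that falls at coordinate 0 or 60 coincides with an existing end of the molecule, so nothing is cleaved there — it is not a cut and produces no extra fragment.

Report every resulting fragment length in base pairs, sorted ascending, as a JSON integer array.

[6,6,6,7,7,8,10,10]

Site scan:
  VbrX (TGGTT, off=3): starts [4] → cuts [7]
  YnoIV (ATAACC, off=3): starts [50] → cuts [53]
  XjeIV (CTCCGAAC, off=5): starts [26] → cuts [31]
  QalII (GCCGT, off=4): starts [17, 43] → cuts [21, 47]
  NpsVI (CGGT, off=2): starts [13, 39] → cuts [15, 41]

Pooled cuts: [7, 15, 21, 31, 41, 47, 53]

Fragment lengths:
  [0,7): 7 bp
  [7,15): 8 bp
  [15,21): 6 bp
  [21,31): 10 bp
  [31,41): 10 bp
  [41,47): 6 bp
  [47,53): 6 bp
  [53,60): 7 bp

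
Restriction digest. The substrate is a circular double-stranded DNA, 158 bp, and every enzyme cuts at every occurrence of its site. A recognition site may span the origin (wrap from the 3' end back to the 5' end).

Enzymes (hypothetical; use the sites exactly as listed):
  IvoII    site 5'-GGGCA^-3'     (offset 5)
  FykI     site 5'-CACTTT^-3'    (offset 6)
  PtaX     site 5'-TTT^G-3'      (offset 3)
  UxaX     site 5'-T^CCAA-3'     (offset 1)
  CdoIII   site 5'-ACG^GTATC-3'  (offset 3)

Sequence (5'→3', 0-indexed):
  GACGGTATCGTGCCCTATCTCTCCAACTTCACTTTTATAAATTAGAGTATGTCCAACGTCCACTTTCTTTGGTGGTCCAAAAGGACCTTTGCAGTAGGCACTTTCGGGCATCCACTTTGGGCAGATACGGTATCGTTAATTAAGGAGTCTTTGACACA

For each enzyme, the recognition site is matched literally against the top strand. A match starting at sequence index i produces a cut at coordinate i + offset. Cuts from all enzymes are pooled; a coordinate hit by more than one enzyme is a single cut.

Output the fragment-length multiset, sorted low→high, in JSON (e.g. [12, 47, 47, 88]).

[4,5,6,6,6,8,10,13,14,14,14,17,18,23]

Per-enzyme occurrences:
  IvoII GGGCA/5: at [105, 118] ⇒ [110, 123]
  FykI CACTTT/6: at [29, 60, 98, 112] ⇒ [35, 66, 104, 118]
  PtaX TTTG/3: at [67, 87, 115, 149] ⇒ [70, 90, 118, 152]
  UxaX TCCAA/1: at [21, 51, 75] ⇒ [22, 52, 76]
  CdoIII ACGGTATC/3: at [1, 126] ⇒ [4, 129]

Pooled cuts: [4, 22, 35, 52, 66, 70, 76, 90, 104, 110, 118, 123, 129, 152]

Fragments:
  4→22: 18 bp
  22→35: 13 bp
  35→52: 17 bp
  52→66: 14 bp
  66→70: 4 bp
  70→76: 6 bp
  76→90: 14 bp
  90→104: 14 bp
  104→110: 6 bp
  110→118: 8 bp
  118→123: 5 bp
  123→129: 6 bp
  129→152: 23 bp
  152→4 (wrap): 158-152+4 = 10 bp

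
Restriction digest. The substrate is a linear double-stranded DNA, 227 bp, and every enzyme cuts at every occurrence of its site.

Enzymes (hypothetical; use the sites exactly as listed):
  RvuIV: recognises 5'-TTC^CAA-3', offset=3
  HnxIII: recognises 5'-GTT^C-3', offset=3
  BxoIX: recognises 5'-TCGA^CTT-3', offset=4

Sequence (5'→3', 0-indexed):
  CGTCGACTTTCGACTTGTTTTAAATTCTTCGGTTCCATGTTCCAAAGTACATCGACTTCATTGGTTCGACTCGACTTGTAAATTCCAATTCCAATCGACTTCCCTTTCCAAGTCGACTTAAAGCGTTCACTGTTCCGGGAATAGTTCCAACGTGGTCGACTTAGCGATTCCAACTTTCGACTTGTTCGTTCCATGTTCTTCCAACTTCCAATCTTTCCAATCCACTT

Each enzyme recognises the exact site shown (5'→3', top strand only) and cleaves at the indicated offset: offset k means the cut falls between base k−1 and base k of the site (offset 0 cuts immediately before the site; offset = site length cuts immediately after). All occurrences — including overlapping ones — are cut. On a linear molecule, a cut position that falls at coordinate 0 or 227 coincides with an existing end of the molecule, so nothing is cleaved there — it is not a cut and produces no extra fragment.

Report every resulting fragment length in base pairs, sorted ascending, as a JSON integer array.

[1,1,4,4,6,6,6,7,7,7,7,7,7,8,8,9,10,10,10,11,11,11,11,12,12,13,21]

Scan for sites:
  RvuIV (TTCCAA, off=3): starts [39, 82, 88, 105, 144, 167, 198, 205, 214] → cuts [42, 85, 91, 108, 147, 170, 201, 208, 217]
  HnxIII (GTTC, off=3): starts [31, 38, 63, 124, 131, 143, 183, 187, 194] → cuts [34, 41, 66, 127, 134, 146, 186, 190, 197]
  BxoIX (TCGACTT, off=4): starts [2, 9, 51, 70, 94, 112, 155, 176] → cuts [6, 13, 55, 74, 98, 116, 159, 180]

All cut coordinates (distinct, sorted): [6, 13, 34, 41, 42, 55, 66, 74, 85, 91, 98, 108, 116, 127, 134, 146, 147, 159, 170, 180, 186, 190, 197, 201, 208, 217]

Fragments:
  [0,6): 6 bp
  [6,13): 7 bp
  [13,34): 21 bp
  [34,41): 7 bp
  [41,42): 1 bp
  [42,55): 13 bp
  [55,66): 11 bp
  [66,74): 8 bp
  [74,85): 11 bp
  [85,91): 6 bp
  [91,98): 7 bp
  [98,108): 10 bp
  [108,116): 8 bp
  [116,127): 11 bp
  [127,134): 7 bp
  [134,146): 12 bp
  [146,147): 1 bp
  [147,159): 12 bp
  [159,170): 11 bp
  [170,180): 10 bp
  [180,186): 6 bp
  [186,190): 4 bp
  [190,197): 7 bp
  [197,201): 4 bp
  [201,208): 7 bp
  [208,217): 9 bp
  [217,227): 10 bp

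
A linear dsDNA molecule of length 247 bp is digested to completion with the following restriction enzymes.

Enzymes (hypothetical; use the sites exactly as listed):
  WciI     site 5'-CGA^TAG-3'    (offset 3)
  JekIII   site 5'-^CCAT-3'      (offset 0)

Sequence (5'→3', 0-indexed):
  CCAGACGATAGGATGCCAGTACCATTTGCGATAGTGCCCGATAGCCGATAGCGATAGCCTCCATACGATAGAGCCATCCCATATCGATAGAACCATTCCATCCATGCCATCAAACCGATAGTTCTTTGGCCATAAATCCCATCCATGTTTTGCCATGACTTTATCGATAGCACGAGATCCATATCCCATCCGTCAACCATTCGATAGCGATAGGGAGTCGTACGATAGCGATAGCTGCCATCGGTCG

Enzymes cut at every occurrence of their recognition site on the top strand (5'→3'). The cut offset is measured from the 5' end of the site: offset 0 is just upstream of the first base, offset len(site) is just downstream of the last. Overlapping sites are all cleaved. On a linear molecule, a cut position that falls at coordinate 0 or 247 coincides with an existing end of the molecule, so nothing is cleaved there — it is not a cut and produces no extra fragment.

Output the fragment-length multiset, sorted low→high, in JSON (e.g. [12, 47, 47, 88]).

Site scan:
  WciI (CGATAG, off=3): starts [5, 28, 38, 45, 51, 65, 84, 115, 164, 201, 207, 222, 228] → cuts [8, 31, 41, 48, 54, 68, 87, 118, 167, 204, 210, 225, 231]
  JekIII (CCAT, off=0): starts [21, 60, 73, 78, 92, 97, 101, 106, 129, 138, 142, 152, 178, 185, 196, 237] → cuts [21, 60, 73, 78, 92, 97, 101, 106, 129, 138, 142, 152, 178, 185, 196, 237]

All cut coordinates (distinct, sorted): [8, 21, 31, 41, 48, 54, 60, 68, 73, 78, 87, 92, 97, 101, 106, 118, 129, 138, 142, 152, 167, 178, 185, 196, 204, 210, 225, 231, 237]

Fragment lengths:
  [0,8): 8 bp
  [8,21): 13 bp
  [21,31): 10 bp
  [31,41): 10 bp
  [41,48): 7 bp
  [48,54): 6 bp
  [54,60): 6 bp
  [60,68): 8 bp
  [68,73): 5 bp
  [73,78): 5 bp
  [78,87): 9 bp
  [87,92): 5 bp
  [92,97): 5 bp
  [97,101): 4 bp
  [101,106): 5 bp
  [106,118): 12 bp
  [118,129): 11 bp
  [129,138): 9 bp
  [138,142): 4 bp
  [142,152): 10 bp
  [152,167): 15 bp
  [167,178): 11 bp
  [178,185): 7 bp
  [185,196): 11 bp
  [196,204): 8 bp
  [204,210): 6 bp
  [210,225): 15 bp
  [225,231): 6 bp
  [231,237): 6 bp
  [237,247): 10 bp

[4,4,5,5,5,5,5,6,6,6,6,6,7,7,8,8,8,9,9,10,10,10,10,11,11,11,12,13,15,15]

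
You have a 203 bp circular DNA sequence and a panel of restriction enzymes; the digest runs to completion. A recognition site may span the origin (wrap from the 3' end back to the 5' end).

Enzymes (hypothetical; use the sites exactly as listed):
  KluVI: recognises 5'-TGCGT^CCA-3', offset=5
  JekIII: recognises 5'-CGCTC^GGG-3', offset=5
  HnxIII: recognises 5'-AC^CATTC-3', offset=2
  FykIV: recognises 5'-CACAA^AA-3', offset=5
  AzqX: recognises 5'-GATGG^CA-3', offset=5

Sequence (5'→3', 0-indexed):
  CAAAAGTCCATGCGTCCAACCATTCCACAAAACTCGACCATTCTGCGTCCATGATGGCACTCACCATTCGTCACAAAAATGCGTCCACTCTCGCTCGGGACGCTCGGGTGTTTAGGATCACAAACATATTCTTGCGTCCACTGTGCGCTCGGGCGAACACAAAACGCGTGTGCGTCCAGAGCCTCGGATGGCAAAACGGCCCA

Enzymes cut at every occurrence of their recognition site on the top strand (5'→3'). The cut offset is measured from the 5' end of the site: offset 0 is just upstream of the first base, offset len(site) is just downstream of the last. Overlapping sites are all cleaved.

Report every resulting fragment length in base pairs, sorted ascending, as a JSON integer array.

[5,7,8,8,9,9,10,10,12,12,12,12,13,13,15,16,32]

Per-enzyme occurrences:
  KluVI (TGCGTCCA, off=5): starts [10, 43, 79, 132, 170] → cuts [15, 48, 84, 137, 175]
  JekIII (CGCTCGGG, off=5): starts [91, 100, 145] → cuts [96, 105, 150]
  HnxIII (ACCATTC, off=2): starts [18, 36, 62] → cuts [20, 38, 64]
  FykIV (CACAAAA, off=5): starts [25, 71, 157, 201] → cuts [3, 30, 76, 162]
  AzqX (GATGGCA, off=5): starts [52, 186] → cuts [57, 191]

All cut coordinates (distinct, sorted): [3, 15, 20, 30, 38, 48, 57, 64, 76, 84, 96, 105, 137, 150, 162, 175, 191]

Fragments:
  3→15: 12 bp
  15→20: 5 bp
  20→30: 10 bp
  30→38: 8 bp
  38→48: 10 bp
  48→57: 9 bp
  57→64: 7 bp
  64→76: 12 bp
  76→84: 8 bp
  84→96: 12 bp
  96→105: 9 bp
  105→137: 32 bp
  137→150: 13 bp
  150→162: 12 bp
  162→175: 13 bp
  175→191: 16 bp
  191→3 (wrap): 203-191+3 = 15 bp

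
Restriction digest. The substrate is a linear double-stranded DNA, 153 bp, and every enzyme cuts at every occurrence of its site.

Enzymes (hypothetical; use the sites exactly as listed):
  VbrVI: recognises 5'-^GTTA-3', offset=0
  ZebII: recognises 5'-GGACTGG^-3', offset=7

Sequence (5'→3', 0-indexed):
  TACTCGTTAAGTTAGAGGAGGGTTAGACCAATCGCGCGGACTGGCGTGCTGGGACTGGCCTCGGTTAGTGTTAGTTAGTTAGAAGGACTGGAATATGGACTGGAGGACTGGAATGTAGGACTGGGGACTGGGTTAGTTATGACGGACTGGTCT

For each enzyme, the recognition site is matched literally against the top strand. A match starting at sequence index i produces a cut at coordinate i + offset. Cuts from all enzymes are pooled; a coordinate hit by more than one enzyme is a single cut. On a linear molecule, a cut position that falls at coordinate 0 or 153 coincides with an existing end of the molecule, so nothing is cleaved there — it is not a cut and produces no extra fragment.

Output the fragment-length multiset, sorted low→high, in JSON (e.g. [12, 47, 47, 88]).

Site scan:
  VbrVI GTTA/0: at [5, 10, 21, 63, 69, 73, 77, 131, 135] ⇒ [5, 10, 21, 63, 69, 73, 77, 131, 135]
  ZebII GGACTGG/7: at [37, 51, 84, 96, 104, 117, 124, 143] ⇒ [44, 58, 91, 103, 111, 124, 131, 150]

All cut coordinates (distinct, sorted): [5, 10, 21, 44, 58, 63, 69, 73, 77, 91, 103, 111, 124, 131, 135, 150]

Fragments:
  [0,5): 5 bp
  [5,10): 5 bp
  [10,21): 11 bp
  [21,44): 23 bp
  [44,58): 14 bp
  [58,63): 5 bp
  [63,69): 6 bp
  [69,73): 4 bp
  [73,77): 4 bp
  [77,91): 14 bp
  [91,103): 12 bp
  [103,111): 8 bp
  [111,124): 13 bp
  [124,131): 7 bp
  [131,135): 4 bp
  [135,150): 15 bp
  [150,153): 3 bp

[3,4,4,4,5,5,5,6,7,8,11,12,13,14,14,15,23]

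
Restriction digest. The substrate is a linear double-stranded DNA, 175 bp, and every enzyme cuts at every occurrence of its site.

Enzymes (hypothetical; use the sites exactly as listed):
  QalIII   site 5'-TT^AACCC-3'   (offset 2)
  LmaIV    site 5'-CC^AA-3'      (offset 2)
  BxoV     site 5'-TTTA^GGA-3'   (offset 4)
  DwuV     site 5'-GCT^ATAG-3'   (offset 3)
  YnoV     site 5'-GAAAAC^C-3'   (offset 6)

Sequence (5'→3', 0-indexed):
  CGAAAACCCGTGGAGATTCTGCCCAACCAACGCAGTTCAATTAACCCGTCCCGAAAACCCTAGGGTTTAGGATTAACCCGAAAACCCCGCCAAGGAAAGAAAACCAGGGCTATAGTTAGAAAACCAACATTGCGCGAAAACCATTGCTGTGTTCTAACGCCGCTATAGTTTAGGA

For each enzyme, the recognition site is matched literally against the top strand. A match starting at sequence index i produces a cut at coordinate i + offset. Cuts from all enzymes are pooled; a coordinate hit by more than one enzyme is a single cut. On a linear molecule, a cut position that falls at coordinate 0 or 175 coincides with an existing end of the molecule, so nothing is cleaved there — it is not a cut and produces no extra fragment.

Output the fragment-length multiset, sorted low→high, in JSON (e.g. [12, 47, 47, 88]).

Per-enzyme occurrences:
  QalIII TTAACCC/2: at [40, 72] ⇒ [42, 74]
  LmaIV CCAA/2: at [22, 26, 89, 123] ⇒ [24, 28, 91, 125]
  BxoV TTTAGGA/4: at [65, 168] ⇒ [69, 172]
  DwuV GCTATAG/3: at [108, 161] ⇒ [111, 164]
  YnoV GAAAACC/6: at [1, 52, 79, 98, 118, 135] ⇒ [7, 58, 85, 104, 124, 141]

Pooled cuts: [7, 24, 28, 42, 58, 69, 74, 85, 91, 104, 111, 124, 125, 141, 164, 172]

Fragment lengths:
  [0,7): 7 bp
  [7,24): 17 bp
  [24,28): 4 bp
  [28,42): 14 bp
  [42,58): 16 bp
  [58,69): 11 bp
  [69,74): 5 bp
  [74,85): 11 bp
  [85,91): 6 bp
  [91,104): 13 bp
  [104,111): 7 bp
  [111,124): 13 bp
  [124,125): 1 bp
  [125,141): 16 bp
  [141,164): 23 bp
  [164,172): 8 bp
  [172,175): 3 bp

[1,3,4,5,6,7,7,8,11,11,13,13,14,16,16,17,23]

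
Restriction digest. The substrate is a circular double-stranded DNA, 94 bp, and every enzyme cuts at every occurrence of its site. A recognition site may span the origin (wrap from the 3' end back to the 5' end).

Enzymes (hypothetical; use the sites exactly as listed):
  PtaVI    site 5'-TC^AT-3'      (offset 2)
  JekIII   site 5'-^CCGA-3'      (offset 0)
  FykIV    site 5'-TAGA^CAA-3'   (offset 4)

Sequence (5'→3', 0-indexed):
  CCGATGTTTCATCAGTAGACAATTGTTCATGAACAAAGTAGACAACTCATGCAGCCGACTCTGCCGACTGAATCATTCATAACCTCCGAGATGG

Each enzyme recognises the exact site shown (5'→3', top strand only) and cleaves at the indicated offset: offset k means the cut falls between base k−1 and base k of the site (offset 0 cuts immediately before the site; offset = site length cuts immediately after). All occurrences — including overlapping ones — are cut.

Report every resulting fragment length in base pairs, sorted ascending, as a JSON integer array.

Per-enzyme occurrences:
  PtaVI (TCAT, off=2): starts [8, 26, 46, 72, 76] → cuts [10, 28, 48, 74, 78]
  JekIII (CCGA, off=0): starts [0, 54, 63, 85] → cuts [0, 54, 63, 85]
  FykIV (TAGACAA, off=4): starts [15, 38] → cuts [19, 42]

All cut coordinates (distinct, sorted): [0, 10, 19, 28, 42, 48, 54, 63, 74, 78, 85]

Fragment lengths:
  0→10: 10 bp
  10→19: 9 bp
  19→28: 9 bp
  28→42: 14 bp
  42→48: 6 bp
  48→54: 6 bp
  54→63: 9 bp
  63→74: 11 bp
  74→78: 4 bp
  78→85: 7 bp
  85→0 (wrap): 94-85+0 = 9 bp

[4,6,6,7,9,9,9,9,10,11,14]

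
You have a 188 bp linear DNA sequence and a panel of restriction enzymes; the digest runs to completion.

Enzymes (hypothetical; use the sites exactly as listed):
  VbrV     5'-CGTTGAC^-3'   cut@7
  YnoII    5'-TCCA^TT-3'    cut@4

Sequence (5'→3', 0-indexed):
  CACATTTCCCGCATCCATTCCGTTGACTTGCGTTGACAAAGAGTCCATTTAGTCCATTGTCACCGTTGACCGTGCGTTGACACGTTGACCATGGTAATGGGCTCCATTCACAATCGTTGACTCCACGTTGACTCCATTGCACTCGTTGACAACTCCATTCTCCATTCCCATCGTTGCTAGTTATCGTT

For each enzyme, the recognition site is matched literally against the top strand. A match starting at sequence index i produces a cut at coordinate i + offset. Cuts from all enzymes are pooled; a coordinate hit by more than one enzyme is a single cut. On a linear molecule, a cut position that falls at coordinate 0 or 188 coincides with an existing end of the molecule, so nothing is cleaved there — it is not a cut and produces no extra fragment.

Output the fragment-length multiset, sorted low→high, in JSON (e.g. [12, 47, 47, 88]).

[4,7,7,8,9,10,10,10,11,11,14,14,15,17,17,24]

Scan for sites:
  VbrV (CGTTGAC, off=7): starts [20, 30, 63, 74, 82, 114, 125, 143] → cuts [27, 37, 70, 81, 89, 121, 132, 150]
  YnoII (TCCATT, off=4): starts [13, 43, 52, 102, 132, 153, 160] → cuts [17, 47, 56, 106, 136, 157, 164]

All cut coordinates (distinct, sorted): [17, 27, 37, 47, 56, 70, 81, 89, 106, 121, 132, 136, 150, 157, 164]

Fragments:
  [0,17): 17 bp
  [17,27): 10 bp
  [27,37): 10 bp
  [37,47): 10 bp
  [47,56): 9 bp
  [56,70): 14 bp
  [70,81): 11 bp
  [81,89): 8 bp
  [89,106): 17 bp
  [106,121): 15 bp
  [121,132): 11 bp
  [132,136): 4 bp
  [136,150): 14 bp
  [150,157): 7 bp
  [157,164): 7 bp
  [164,188): 24 bp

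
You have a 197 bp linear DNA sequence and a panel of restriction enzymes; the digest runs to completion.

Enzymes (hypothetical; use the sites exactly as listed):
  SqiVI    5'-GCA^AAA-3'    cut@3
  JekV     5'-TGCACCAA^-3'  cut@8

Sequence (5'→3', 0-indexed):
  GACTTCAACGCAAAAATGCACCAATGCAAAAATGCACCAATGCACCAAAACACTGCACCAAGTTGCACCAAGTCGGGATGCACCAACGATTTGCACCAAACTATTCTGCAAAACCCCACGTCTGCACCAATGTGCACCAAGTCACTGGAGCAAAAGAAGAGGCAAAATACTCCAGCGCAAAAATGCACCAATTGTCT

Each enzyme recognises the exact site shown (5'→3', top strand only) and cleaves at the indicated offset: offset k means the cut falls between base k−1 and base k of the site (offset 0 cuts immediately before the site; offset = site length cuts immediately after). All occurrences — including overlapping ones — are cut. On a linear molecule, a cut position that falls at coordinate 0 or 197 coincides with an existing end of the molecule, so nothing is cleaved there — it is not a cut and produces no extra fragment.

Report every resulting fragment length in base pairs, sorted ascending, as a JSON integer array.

[4,6,8,10,10,11,12,12,12,12,12,12,13,13,15,15,20]

Site scan:
  SqiVI GCAAAA/3: at [9, 25, 107, 149, 161, 176] ⇒ [12, 28, 110, 152, 164, 179]
  JekV TGCACCAA/8: at [16, 32, 40, 53, 63, 78, 91, 122, 132, 183] ⇒ [24, 40, 48, 61, 71, 86, 99, 130, 140, 191]

Pooled cuts: [12, 24, 28, 40, 48, 61, 71, 86, 99, 110, 130, 140, 152, 164, 179, 191]

Fragments:
  [0,12): 12 bp
  [12,24): 12 bp
  [24,28): 4 bp
  [28,40): 12 bp
  [40,48): 8 bp
  [48,61): 13 bp
  [61,71): 10 bp
  [71,86): 15 bp
  [86,99): 13 bp
  [99,110): 11 bp
  [110,130): 20 bp
  [130,140): 10 bp
  [140,152): 12 bp
  [152,164): 12 bp
  [164,179): 15 bp
  [179,191): 12 bp
  [191,197): 6 bp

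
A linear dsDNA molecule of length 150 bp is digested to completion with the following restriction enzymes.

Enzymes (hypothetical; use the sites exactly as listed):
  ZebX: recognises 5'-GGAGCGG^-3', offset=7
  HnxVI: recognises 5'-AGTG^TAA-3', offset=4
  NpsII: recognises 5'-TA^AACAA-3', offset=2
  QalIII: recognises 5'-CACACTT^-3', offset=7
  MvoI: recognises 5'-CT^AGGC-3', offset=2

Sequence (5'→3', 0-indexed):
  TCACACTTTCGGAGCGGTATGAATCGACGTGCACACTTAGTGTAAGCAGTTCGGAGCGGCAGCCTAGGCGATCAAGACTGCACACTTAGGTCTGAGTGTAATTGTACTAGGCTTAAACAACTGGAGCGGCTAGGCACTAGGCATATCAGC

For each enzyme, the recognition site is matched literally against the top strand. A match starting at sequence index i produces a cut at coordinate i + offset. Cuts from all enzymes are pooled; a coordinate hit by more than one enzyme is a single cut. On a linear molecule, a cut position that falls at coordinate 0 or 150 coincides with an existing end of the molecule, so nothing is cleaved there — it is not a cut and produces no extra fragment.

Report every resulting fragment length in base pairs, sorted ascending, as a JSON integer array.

Scan for sites:
  ZebX GGAGCGG/7: at [10, 52, 122] ⇒ [17, 59, 129]
  HnxVI AGTGTAA/4: at [38, 94] ⇒ [42, 98]
  NpsII TAAACAA/2: at [113] ⇒ [115]
  QalIII CACACTT/7: at [1, 31, 80] ⇒ [8, 38, 87]
  MvoI CTAGGC/2: at [63, 106, 129, 136] ⇒ [65, 108, 131, 138]

Pooled cuts: [8, 17, 38, 42, 59, 65, 87, 98, 108, 115, 129, 131, 138]

Fragment lengths:
  [0,8): 8 bp
  [8,17): 9 bp
  [17,38): 21 bp
  [38,42): 4 bp
  [42,59): 17 bp
  [59,65): 6 bp
  [65,87): 22 bp
  [87,98): 11 bp
  [98,108): 10 bp
  [108,115): 7 bp
  [115,129): 14 bp
  [129,131): 2 bp
  [131,138): 7 bp
  [138,150): 12 bp

[2,4,6,7,7,8,9,10,11,12,14,17,21,22]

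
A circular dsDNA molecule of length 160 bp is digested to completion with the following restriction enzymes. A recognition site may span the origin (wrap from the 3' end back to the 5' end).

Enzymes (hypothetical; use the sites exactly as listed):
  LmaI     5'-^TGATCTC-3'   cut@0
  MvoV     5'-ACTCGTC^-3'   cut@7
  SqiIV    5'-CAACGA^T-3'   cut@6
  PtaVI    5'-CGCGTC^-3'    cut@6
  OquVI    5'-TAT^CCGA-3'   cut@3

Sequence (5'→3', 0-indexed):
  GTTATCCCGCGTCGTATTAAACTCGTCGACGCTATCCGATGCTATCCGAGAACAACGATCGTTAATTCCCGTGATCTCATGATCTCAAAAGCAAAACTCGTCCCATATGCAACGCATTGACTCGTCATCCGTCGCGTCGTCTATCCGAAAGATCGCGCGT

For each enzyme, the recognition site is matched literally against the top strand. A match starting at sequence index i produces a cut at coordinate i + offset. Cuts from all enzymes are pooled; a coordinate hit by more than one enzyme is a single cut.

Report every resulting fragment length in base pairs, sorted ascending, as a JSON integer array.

[6,8,8,10,12,13,13,14,23,24,29]

Site scan:
  LmaI (TGATCTC, off=0): starts [71, 79] → cuts [71, 79]
  MvoV (ACTCGTC, off=7): starts [20, 95, 119] → cuts [27, 102, 126]
  SqiIV (CAACGAT, off=6): starts [52] → cuts [58]
  PtaVI (CGCGTC, off=6): starts [7, 132] → cuts [13, 138]
  OquVI (TATCCGA, off=3): starts [32, 42, 141] → cuts [35, 45, 144]

All cut coordinates (distinct, sorted): [13, 27, 35, 45, 58, 71, 79, 102, 126, 138, 144]

Fragment lengths:
  13→27: 14 bp
  27→35: 8 bp
  35→45: 10 bp
  45→58: 13 bp
  58→71: 13 bp
  71→79: 8 bp
  79→102: 23 bp
  102→126: 24 bp
  126→138: 12 bp
  138→144: 6 bp
  144→13 (wrap): 160-144+13 = 29 bp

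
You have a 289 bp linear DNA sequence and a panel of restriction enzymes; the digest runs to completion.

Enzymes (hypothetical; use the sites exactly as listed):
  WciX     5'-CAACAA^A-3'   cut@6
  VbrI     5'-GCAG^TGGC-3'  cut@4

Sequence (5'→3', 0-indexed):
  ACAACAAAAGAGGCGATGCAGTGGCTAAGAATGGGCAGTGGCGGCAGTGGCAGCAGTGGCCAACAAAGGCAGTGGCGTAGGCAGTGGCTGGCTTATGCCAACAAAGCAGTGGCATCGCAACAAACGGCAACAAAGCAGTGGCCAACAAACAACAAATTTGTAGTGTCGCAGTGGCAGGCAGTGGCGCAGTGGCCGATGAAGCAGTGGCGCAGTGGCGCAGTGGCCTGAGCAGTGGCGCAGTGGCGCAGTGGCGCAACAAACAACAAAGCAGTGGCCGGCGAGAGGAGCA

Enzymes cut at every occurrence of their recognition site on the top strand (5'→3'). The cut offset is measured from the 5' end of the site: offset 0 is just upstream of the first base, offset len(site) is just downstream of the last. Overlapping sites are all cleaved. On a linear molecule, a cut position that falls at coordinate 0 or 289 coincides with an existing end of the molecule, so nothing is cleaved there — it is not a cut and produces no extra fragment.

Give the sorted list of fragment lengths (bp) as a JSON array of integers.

[5,5,5,6,7,7,7,8,8,8,8,8,9,9,10,10,10,10,11,12,12,14,14,15,16,17,18,20]

Site scan:
  WciX (CAACAAA, off=6): starts [1, 60, 98, 117, 127, 142, 149, 253, 260] → cuts [7, 66, 104, 123, 133, 148, 155, 259, 266]
  VbrI (GCAGTGGC, off=4): starts [17, 34, 43, 52, 68, 80, 105, 134, 167, 177, 185, 200, 208, 216, 228, 236, 244, 267] → cuts [21, 38, 47, 56, 72, 84, 109, 138, 171, 181, 189, 204, 212, 220, 232, 240, 248, 271]

All cut coordinates (distinct, sorted): [7, 21, 38, 47, 56, 66, 72, 84, 104, 109, 123, 133, 138, 148, 155, 171, 181, 189, 204, 212, 220, 232, 240, 248, 259, 266, 271]

Fragment lengths:
  [0,7): 7 bp
  [7,21): 14 bp
  [21,38): 17 bp
  [38,47): 9 bp
  [47,56): 9 bp
  [56,66): 10 bp
  [66,72): 6 bp
  [72,84): 12 bp
  [84,104): 20 bp
  [104,109): 5 bp
  [109,123): 14 bp
  [123,133): 10 bp
  [133,138): 5 bp
  [138,148): 10 bp
  [148,155): 7 bp
  [155,171): 16 bp
  [171,181): 10 bp
  [181,189): 8 bp
  [189,204): 15 bp
  [204,212): 8 bp
  [212,220): 8 bp
  [220,232): 12 bp
  [232,240): 8 bp
  [240,248): 8 bp
  [248,259): 11 bp
  [259,266): 7 bp
  [266,271): 5 bp
  [271,289): 18 bp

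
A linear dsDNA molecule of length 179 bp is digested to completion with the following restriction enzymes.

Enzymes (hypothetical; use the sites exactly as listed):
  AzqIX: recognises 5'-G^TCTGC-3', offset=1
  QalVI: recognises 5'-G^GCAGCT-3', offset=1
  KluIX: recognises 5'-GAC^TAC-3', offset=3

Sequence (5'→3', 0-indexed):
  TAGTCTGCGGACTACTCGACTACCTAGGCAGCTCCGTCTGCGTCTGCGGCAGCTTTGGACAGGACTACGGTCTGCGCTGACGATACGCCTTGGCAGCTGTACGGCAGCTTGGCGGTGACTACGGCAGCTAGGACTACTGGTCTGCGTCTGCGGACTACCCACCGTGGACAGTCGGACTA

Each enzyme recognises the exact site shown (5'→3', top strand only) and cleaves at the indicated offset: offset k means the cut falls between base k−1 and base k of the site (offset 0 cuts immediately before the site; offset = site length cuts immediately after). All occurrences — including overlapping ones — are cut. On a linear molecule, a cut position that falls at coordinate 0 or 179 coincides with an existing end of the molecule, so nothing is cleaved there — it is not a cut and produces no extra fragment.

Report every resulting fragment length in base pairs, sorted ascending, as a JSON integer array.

[3,4,5,6,6,6,6,7,8,9,9,9,11,11,16,17,22,24]

Scan for sites:
  AzqIX (GTCTGC, off=1): starts [2, 35, 41, 69, 139, 145] → cuts [3, 36, 42, 70, 140, 146]
  QalVI (GGCAGCT, off=1): starts [26, 47, 91, 102, 122] → cuts [27, 48, 92, 103, 123]
  KluIX (GACTAC, off=3): starts [9, 17, 62, 116, 131, 152] → cuts [12, 20, 65, 119, 134, 155]

Pooled cuts: [3, 12, 20, 27, 36, 42, 48, 65, 70, 92, 103, 119, 123, 134, 140, 146, 155]

Fragment lengths:
  [0,3): 3 bp
  [3,12): 9 bp
  [12,20): 8 bp
  [20,27): 7 bp
  [27,36): 9 bp
  [36,42): 6 bp
  [42,48): 6 bp
  [48,65): 17 bp
  [65,70): 5 bp
  [70,92): 22 bp
  [92,103): 11 bp
  [103,119): 16 bp
  [119,123): 4 bp
  [123,134): 11 bp
  [134,140): 6 bp
  [140,146): 6 bp
  [146,155): 9 bp
  [155,179): 24 bp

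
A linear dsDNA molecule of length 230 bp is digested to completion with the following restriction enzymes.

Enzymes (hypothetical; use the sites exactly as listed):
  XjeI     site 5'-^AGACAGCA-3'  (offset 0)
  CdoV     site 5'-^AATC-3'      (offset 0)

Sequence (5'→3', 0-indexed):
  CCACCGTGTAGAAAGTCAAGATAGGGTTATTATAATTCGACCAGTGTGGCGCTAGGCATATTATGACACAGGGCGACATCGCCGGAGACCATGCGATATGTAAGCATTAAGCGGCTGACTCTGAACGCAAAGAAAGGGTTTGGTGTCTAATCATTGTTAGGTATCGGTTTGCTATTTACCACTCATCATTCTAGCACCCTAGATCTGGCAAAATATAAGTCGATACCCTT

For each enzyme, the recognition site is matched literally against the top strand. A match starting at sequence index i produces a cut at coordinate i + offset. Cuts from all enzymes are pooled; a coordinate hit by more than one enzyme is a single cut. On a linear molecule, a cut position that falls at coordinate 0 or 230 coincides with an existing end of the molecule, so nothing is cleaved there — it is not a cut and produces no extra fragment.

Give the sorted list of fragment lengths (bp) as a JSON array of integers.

Per-enzyme occurrences:
  XjeI (AGACAGCA, off=0): no sites
  CdoV (AATC, off=0): starts [148] → cuts [148]

Pooled cuts: [148]

Fragments:
  [0,148): 148 bp
  [148,230): 82 bp

[82,148]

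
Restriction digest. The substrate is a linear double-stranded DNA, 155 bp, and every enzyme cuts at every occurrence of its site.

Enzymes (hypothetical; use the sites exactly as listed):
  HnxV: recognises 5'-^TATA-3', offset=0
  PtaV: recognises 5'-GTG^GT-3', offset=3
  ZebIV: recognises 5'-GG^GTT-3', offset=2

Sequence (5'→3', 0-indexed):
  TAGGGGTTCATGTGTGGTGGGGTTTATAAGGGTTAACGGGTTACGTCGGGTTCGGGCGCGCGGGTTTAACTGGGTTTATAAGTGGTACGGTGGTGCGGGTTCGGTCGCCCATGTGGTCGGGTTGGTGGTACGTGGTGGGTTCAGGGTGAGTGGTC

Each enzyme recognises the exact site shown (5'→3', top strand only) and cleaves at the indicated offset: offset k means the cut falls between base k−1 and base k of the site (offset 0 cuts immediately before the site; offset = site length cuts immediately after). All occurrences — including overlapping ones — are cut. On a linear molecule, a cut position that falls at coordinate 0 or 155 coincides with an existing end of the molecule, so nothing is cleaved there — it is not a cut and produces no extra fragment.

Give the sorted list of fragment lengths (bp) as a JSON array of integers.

Per-enzyme occurrences:
  HnxV (TATA, off=0): starts [24, 76] → cuts [24, 76]
  PtaV (GTGGT, off=3): starts [13, 81, 89, 112, 124, 131, 149] → cuts [16, 84, 92, 115, 127, 134, 152]
  ZebIV (GGGTT, off=2): starts [3, 19, 29, 37, 47, 61, 71, 96, 118, 136] → cuts [5, 21, 31, 39, 49, 63, 73, 98, 120, 138]

All cut coordinates (distinct, sorted): [5, 16, 21, 24, 31, 39, 49, 63, 73, 76, 84, 92, 98, 115, 120, 127, 134, 138, 152]

Fragment lengths:
  [0,5): 5 bp
  [5,16): 11 bp
  [16,21): 5 bp
  [21,24): 3 bp
  [24,31): 7 bp
  [31,39): 8 bp
  [39,49): 10 bp
  [49,63): 14 bp
  [63,73): 10 bp
  [73,76): 3 bp
  [76,84): 8 bp
  [84,92): 8 bp
  [92,98): 6 bp
  [98,115): 17 bp
  [115,120): 5 bp
  [120,127): 7 bp
  [127,134): 7 bp
  [134,138): 4 bp
  [138,152): 14 bp
  [152,155): 3 bp

[3,3,3,4,5,5,5,6,7,7,7,8,8,8,10,10,11,14,14,17]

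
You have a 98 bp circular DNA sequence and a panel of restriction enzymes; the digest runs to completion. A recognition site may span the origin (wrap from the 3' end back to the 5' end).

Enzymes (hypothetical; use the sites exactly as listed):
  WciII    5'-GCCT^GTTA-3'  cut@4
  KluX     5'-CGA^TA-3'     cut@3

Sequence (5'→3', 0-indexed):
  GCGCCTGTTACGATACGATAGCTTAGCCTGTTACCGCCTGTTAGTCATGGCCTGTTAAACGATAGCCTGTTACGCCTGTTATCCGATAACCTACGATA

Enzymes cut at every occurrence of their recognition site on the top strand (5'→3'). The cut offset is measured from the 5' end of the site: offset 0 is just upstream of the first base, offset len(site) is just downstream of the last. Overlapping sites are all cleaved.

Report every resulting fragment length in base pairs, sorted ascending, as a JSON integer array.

[5,6,7,8,9,9,9,10,10,11,14]

Site scan:
  WciII (GCCTGTTA, off=4): starts [2, 25, 35, 49, 64, 73] → cuts [6, 29, 39, 53, 68, 77]
  KluX (CGATA, off=3): starts [10, 15, 59, 83, 93] → cuts [13, 18, 62, 86, 96]

All cut coordinates (distinct, sorted): [6, 13, 18, 29, 39, 53, 62, 68, 77, 86, 96]

Fragment lengths:
  6→13: 7 bp
  13→18: 5 bp
  18→29: 11 bp
  29→39: 10 bp
  39→53: 14 bp
  53→62: 9 bp
  62→68: 6 bp
  68→77: 9 bp
  77→86: 9 bp
  86→96: 10 bp
  96→6 (wrap): 98-96+6 = 8 bp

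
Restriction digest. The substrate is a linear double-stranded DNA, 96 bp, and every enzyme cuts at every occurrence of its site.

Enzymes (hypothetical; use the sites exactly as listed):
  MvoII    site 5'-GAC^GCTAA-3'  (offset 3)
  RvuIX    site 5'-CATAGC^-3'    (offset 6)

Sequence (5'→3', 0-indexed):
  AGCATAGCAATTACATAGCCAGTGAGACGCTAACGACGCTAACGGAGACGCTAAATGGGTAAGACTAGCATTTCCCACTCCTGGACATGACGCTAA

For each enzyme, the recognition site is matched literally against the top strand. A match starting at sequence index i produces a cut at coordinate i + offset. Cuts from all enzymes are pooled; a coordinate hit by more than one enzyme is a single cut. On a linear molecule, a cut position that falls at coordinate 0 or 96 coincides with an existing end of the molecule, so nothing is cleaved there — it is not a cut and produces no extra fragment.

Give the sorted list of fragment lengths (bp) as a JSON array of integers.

Site scan:
  MvoII GACGCTAA/3: at [25, 34, 46, 88] ⇒ [28, 37, 49, 91]
  RvuIX CATAGC/6: at [2, 13] ⇒ [8, 19]

All cut coordinates (distinct, sorted): [8, 19, 28, 37, 49, 91]

Fragment lengths:
  [0,8): 8 bp
  [8,19): 11 bp
  [19,28): 9 bp
  [28,37): 9 bp
  [37,49): 12 bp
  [49,91): 42 bp
  [91,96): 5 bp

[5,8,9,9,11,12,42]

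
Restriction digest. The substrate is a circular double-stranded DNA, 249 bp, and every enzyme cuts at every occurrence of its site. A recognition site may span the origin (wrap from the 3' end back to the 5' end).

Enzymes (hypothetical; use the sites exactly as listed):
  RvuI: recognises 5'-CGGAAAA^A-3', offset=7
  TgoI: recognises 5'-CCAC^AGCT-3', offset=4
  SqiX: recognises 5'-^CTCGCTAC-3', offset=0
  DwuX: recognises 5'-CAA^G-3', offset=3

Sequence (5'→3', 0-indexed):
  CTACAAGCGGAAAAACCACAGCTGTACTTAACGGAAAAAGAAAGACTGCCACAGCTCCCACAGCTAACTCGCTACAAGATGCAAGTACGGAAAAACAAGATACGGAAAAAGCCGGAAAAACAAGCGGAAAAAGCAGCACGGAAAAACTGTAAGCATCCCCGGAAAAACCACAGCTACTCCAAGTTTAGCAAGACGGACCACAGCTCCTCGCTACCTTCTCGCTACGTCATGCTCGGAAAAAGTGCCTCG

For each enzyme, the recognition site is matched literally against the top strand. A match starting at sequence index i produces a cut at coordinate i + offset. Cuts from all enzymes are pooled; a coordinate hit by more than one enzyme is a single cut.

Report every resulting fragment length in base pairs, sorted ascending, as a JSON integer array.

Per-enzyme occurrences:
  RvuI (CGGAAAAA, off=7): starts [7, 31, 87, 102, 112, 124, 138, 159, 233] → cuts [14, 38, 94, 109, 119, 131, 145, 166, 240]
  TgoI (CCACAGCT, off=4): starts [15, 48, 57, 167, 197] → cuts [19, 52, 61, 171, 201]
  SqiX (CTCGCTAC, off=0): starts [67, 206, 217, 245] → cuts [67, 206, 217, 245]
  DwuX (CAAG, off=3): starts [3, 74, 81, 95, 120, 179, 188] → cuts [6, 77, 84, 98, 123, 182, 191]

Pooled cuts: [6, 14, 19, 38, 52, 61, 67, 77, 84, 94, 98, 109, 119, 123, 131, 145, 166, 171, 182, 191, 201, 206, 217, 240, 245]

Fragments:
  6→14: 8 bp
  14→19: 5 bp
  19→38: 19 bp
  38→52: 14 bp
  52→61: 9 bp
  61→67: 6 bp
  67→77: 10 bp
  77→84: 7 bp
  84→94: 10 bp
  94→98: 4 bp
  98→109: 11 bp
  109→119: 10 bp
  119→123: 4 bp
  123→131: 8 bp
  131→145: 14 bp
  145→166: 21 bp
  166→171: 5 bp
  171→182: 11 bp
  182→191: 9 bp
  191→201: 10 bp
  201→206: 5 bp
  206→217: 11 bp
  217→240: 23 bp
  240→245: 5 bp
  245→6 (wrap): 249-245+6 = 10 bp

[4,4,5,5,5,5,6,7,8,8,9,9,10,10,10,10,10,11,11,11,14,14,19,21,23]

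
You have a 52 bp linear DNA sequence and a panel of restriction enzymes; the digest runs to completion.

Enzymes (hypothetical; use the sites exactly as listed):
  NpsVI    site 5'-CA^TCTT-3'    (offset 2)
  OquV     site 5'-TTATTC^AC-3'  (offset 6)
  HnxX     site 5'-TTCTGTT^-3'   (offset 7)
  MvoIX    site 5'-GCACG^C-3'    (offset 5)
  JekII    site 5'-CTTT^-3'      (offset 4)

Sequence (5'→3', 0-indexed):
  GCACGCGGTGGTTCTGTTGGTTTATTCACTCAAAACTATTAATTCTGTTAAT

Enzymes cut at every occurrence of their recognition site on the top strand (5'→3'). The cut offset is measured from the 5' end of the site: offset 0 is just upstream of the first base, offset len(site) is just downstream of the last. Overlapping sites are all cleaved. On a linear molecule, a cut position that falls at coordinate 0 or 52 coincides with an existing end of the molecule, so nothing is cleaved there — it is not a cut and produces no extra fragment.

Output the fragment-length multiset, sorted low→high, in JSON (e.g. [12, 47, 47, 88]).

Scan for sites:
  NpsVI (CATCTT, off=2): no sites
  OquV TTATTCAC/6: at [21] ⇒ [27]
  HnxX TTCTGTT/7: at [11, 42] ⇒ [18, 49]
  MvoIX GCACGC/5: at [0] ⇒ [5]
  JekII (CTTT, off=4): no sites

Pooled cuts: [5, 18, 27, 49]

Fragment lengths:
  [0,5): 5 bp
  [5,18): 13 bp
  [18,27): 9 bp
  [27,49): 22 bp
  [49,52): 3 bp

[3,5,9,13,22]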